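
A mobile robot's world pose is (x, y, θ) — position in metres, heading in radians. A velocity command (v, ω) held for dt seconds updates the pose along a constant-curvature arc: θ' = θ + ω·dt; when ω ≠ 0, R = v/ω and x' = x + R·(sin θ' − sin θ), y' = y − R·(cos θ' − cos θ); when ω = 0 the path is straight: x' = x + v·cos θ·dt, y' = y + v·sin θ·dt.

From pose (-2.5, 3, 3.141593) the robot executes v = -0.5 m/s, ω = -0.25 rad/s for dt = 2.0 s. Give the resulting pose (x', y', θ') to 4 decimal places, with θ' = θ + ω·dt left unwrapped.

(-1.5411, 2.7552, 2.6416)

θ' = 3.1416 + -0.25·2.0 = 2.6416
R = v/ω = -0.5/-0.25 = 2.0000
x' = -2.5 + 2.0000·(sin 2.6416 − sin 3.1416) = -1.5411
y' = 3 − 2.0000·(cos 2.6416 − cos 3.1416) = 2.7552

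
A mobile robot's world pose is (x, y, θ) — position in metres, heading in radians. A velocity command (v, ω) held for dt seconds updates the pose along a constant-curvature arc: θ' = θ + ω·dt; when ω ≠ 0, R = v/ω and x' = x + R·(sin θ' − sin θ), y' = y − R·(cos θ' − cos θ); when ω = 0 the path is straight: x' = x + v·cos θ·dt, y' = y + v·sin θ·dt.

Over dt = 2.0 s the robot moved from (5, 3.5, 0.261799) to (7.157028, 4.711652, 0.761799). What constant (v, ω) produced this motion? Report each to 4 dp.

v = 1.2500, ω = 0.2500

Δθ = 0.761799 − 0.261799 = 0.500000
ω = Δθ/dt = 0.500000/2.0 = 0.2500
R = Δx/(sin θ' − sin θ) = 5.0000
v = R·ω = 5.0000·0.2500 = 1.2500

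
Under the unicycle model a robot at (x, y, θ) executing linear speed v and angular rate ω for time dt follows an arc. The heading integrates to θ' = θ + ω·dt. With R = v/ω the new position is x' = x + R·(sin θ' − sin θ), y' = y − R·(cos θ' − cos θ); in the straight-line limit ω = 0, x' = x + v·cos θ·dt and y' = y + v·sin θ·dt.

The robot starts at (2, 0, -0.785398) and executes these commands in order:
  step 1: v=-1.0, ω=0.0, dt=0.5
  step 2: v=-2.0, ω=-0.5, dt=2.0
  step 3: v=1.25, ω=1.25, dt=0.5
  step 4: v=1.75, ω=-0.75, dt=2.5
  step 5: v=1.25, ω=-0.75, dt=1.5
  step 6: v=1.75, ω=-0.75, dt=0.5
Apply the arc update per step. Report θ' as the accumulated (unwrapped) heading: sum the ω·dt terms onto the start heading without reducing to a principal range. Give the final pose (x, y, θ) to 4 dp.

(-3.1714, 1.7668, -4.5354)

step 1: θ'=-0.7854 (straight) → pose (1.6464, 0.3536, -0.7854)
step 2: θ'=-1.7854 (R=4.0000) → pose (0.5666, 4.0338, -1.7854)
step 3: θ'=-1.1604 (R=1.0000) → pose (0.6267, 3.4219, -1.1604)
step 4: θ'=-3.0354 (R=-2.3333) → pose (-1.2655, 0.1708, -3.0354)
step 5: θ'=-4.1604 (R=-1.6667) → pose (-2.8613, 0.9541, -4.1604)
step 6: θ'=-4.5354 (R=-2.3333) → pose (-3.1714, 1.7668, -4.5354)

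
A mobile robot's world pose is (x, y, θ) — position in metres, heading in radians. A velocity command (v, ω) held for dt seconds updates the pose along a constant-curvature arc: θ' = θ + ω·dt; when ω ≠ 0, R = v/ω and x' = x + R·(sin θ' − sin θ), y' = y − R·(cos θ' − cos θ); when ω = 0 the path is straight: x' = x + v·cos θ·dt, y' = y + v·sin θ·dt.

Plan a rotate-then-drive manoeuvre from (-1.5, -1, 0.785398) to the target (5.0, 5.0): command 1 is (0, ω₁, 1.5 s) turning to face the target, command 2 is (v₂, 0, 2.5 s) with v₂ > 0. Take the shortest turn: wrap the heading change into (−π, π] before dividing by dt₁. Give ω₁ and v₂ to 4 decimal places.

heading to target = atan2(5−-1, 5−-1.5) = 0.7454
Δθ = wrap(0.7454 − 0.7854) = -0.0400; ω₁ = Δθ/dt₁ = -0.0267
distance = √((5−-1.5)² + (5−-1)²) = 8.8459; v₂ = distance/dt₂ = 3.5384

ω₁ = -0.0267, v₂ = 3.5384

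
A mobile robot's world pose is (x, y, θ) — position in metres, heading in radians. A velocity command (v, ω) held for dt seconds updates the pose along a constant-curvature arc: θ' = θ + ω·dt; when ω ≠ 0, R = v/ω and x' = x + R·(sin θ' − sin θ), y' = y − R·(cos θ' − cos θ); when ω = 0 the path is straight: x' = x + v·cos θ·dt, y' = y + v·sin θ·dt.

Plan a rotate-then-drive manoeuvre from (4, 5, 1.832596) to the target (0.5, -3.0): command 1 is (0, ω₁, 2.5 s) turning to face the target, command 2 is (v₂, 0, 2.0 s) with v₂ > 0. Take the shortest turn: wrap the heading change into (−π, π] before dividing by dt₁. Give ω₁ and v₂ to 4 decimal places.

heading to target = atan2(-3−5, 0.5−4) = -1.9832
Δθ = wrap(-1.9832 − 1.8326) = 2.4674; ω₁ = Δθ/dt₁ = 0.9870
distance = √((0.5−4)² + (-3−5)²) = 8.7321; v₂ = distance/dt₂ = 4.3661

ω₁ = 0.9870, v₂ = 4.3661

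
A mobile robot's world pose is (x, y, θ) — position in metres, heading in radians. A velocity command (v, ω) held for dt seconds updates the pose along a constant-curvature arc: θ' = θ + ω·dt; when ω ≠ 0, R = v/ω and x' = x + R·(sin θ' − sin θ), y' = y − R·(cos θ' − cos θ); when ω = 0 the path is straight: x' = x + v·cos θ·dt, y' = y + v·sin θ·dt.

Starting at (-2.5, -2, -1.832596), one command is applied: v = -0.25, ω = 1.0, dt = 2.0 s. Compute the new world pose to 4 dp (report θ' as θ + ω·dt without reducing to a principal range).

(-2.7831, -1.6888, 0.1674)

θ' = -1.8326 + 1.0·2.0 = 0.1674
R = v/ω = -0.25/1.0 = -0.2500
x' = -2.5 + -0.2500·(sin 0.1674 − sin -1.8326) = -2.7831
y' = -2 − -0.2500·(cos 0.1674 − cos -1.8326) = -1.6888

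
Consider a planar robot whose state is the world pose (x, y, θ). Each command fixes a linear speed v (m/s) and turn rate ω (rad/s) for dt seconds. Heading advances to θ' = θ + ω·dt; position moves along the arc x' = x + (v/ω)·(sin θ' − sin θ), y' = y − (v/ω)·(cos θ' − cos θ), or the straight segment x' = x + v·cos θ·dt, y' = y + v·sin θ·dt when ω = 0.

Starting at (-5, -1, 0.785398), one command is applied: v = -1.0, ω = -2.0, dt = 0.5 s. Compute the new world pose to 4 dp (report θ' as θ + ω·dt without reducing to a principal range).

(-5.4600, -1.1350, -0.2146)

θ' = 0.7854 + -2.0·0.5 = -0.2146
R = v/ω = -1.0/-2.0 = 0.5000
x' = -5 + 0.5000·(sin -0.2146 − sin 0.7854) = -5.4600
y' = -1 − 0.5000·(cos -0.2146 − cos 0.7854) = -1.1350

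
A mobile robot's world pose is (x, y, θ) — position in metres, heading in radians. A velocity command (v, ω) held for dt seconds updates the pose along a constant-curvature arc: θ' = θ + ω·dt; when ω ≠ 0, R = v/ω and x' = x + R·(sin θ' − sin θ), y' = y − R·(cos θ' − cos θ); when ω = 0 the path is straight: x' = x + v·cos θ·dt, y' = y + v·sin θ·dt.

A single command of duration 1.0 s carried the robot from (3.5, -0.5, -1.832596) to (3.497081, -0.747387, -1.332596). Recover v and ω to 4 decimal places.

Δθ = -1.332596 − -1.832596 = 0.500000
ω = Δθ/dt = 0.500000/1.0 = 0.5000
R = −Δy/(cos θ' − cos θ) = 0.5000
v = R·ω = 0.5000·0.5000 = 0.2500

v = 0.2500, ω = 0.5000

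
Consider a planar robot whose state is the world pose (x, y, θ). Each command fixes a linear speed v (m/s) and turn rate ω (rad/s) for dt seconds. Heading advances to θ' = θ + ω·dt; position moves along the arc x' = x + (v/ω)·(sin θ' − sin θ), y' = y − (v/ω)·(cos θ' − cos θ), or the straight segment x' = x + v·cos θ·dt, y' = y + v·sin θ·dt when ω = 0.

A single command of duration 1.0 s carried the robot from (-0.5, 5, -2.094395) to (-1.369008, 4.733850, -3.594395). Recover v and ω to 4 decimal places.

Δθ = -3.594395 − -2.094395 = -1.500000
ω = Δθ/dt = -1.500000/1.0 = -1.5000
R = Δx/(sin θ' − sin θ) = -0.6667
v = R·ω = -0.6667·-1.5000 = 1.0000

v = 1.0000, ω = -1.5000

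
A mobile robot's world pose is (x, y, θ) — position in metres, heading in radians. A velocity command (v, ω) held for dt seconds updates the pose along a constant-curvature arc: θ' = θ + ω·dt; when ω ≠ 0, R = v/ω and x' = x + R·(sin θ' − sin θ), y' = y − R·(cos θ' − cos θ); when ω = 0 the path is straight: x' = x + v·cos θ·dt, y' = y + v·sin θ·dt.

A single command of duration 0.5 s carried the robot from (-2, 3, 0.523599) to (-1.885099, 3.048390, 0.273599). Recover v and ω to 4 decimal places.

Δθ = 0.273599 − 0.523599 = -0.250000
ω = Δθ/dt = -0.250000/0.5 = -0.5000
R = Δx/(sin θ' − sin θ) = -0.5000
v = R·ω = -0.5000·-0.5000 = 0.2500

v = 0.2500, ω = -0.5000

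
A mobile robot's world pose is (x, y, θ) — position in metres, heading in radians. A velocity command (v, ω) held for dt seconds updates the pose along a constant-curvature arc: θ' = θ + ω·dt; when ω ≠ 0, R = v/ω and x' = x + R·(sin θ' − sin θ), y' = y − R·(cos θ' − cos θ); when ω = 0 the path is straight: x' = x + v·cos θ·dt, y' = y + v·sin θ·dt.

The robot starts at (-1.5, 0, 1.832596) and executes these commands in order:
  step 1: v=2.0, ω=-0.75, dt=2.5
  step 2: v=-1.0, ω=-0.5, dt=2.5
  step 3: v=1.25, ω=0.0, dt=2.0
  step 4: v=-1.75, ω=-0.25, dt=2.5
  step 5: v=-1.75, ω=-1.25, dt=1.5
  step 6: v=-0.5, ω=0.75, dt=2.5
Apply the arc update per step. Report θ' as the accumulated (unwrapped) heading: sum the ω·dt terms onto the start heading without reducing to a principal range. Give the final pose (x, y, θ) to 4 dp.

step 1: θ'=-0.0424 (R=-2.6667) → pose (1.1888, 3.3545, -0.0424)
step 2: θ'=-1.2924 (R=2.0000) → pose (-0.6494, 4.8030, -1.2924)
step 3: θ'=-1.2924 (straight) → pose (0.0377, 2.3993, -1.2924)
step 4: θ'=-1.9174 (R=7.0000) → pose (0.1844, 6.7009, -1.9174)
step 5: θ'=-3.7924 (R=1.4000) → pose (2.3493, 7.3392, -3.7924)
step 6: θ'=-1.9174 (R=-0.6667) → pose (3.3802, 7.6431, -1.9174)

(3.3802, 7.6431, -1.9174)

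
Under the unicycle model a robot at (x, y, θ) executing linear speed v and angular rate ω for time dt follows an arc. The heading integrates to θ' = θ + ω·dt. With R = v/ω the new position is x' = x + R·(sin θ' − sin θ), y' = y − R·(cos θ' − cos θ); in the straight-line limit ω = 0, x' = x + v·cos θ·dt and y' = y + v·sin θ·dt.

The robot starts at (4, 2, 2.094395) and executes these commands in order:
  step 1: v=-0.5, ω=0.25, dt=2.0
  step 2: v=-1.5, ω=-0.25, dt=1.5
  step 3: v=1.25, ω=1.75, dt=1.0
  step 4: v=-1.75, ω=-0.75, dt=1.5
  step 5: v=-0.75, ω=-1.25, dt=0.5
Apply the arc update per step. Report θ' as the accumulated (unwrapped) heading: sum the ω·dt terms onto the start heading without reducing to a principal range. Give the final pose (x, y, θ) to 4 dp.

step 1: θ'=2.5944 (R=-2.0000) → pose (4.6915, 1.2920, 2.5944)
step 2: θ'=2.2194 (R=6.0000) → pose (6.3513, -0.2075, 2.2194)
step 3: θ'=3.9694 (R=0.7143) → pose (5.2560, -0.1557, 3.9694)
step 4: θ'=2.8444 (R=2.3333) → pose (7.6577, 0.4968, 2.8444)
step 5: θ'=2.2194 (R=0.6000) → pose (7.9601, 0.2856, 2.2194)

(7.9601, 0.2856, 2.2194)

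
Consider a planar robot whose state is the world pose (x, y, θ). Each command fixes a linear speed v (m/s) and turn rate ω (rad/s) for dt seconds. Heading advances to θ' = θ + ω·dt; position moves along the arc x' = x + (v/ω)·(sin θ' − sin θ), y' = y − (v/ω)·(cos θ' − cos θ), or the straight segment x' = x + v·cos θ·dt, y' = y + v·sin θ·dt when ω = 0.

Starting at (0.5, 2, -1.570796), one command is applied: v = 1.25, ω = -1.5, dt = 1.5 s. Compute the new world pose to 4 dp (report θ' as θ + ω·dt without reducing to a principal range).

(-0.8568, 1.3516, -3.8208)

θ' = -1.5708 + -1.5·1.5 = -3.8208
R = v/ω = 1.25/-1.5 = -0.8333
x' = 0.5 + -0.8333·(sin -3.8208 − sin -1.5708) = -0.8568
y' = 2 − -0.8333·(cos -3.8208 − cos -1.5708) = 1.3516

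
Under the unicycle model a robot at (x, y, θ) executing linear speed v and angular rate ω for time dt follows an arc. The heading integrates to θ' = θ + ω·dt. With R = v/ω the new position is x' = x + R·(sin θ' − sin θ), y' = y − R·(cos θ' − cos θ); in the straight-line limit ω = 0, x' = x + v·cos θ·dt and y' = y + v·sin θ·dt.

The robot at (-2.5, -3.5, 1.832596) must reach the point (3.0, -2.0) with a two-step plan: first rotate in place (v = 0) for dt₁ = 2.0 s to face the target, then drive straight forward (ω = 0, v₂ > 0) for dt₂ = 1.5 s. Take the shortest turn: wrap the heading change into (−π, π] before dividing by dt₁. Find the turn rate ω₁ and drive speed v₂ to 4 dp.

ω₁ = -0.7832, v₂ = 3.8006

heading to target = atan2(-2−-3.5, 3−-2.5) = 0.2663
Δθ = wrap(0.2663 − 1.8326) = -1.5663; ω₁ = Δθ/dt₁ = -0.7832
distance = √((3−-2.5)² + (-2−-3.5)²) = 5.7009; v₂ = distance/dt₂ = 3.8006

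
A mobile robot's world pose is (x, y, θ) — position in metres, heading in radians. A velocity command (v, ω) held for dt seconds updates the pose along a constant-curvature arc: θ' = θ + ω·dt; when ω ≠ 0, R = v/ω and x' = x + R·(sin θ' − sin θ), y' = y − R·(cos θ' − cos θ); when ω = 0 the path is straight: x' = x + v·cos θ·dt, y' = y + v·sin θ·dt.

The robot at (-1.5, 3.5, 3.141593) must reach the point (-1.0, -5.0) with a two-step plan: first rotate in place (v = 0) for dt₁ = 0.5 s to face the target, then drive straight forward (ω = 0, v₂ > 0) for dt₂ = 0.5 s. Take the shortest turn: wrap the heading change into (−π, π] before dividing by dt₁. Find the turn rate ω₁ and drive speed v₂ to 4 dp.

heading to target = atan2(-5−3.5, -1−-1.5) = -1.5120
Δθ = wrap(-1.5120 − 3.1416) = 1.6296; ω₁ = Δθ/dt₁ = 3.2591
distance = √((-1−-1.5)² + (-5−3.5)²) = 8.5147; v₂ = distance/dt₂ = 17.0294

ω₁ = 3.2591, v₂ = 17.0294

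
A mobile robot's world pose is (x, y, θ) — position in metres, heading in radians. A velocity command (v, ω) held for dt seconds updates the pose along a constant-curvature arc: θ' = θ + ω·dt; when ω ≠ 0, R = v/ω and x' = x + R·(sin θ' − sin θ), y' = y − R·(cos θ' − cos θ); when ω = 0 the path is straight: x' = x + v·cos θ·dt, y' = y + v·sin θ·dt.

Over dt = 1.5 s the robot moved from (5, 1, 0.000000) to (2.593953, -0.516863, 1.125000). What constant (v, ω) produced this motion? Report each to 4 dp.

Δθ = 1.125000 − 0.000000 = 1.125000
ω = Δθ/dt = 1.125000/1.5 = 0.7500
R = Δx/(sin θ' − sin θ) = -2.6667
v = R·ω = -2.6667·0.7500 = -2.0000

v = -2.0000, ω = 0.7500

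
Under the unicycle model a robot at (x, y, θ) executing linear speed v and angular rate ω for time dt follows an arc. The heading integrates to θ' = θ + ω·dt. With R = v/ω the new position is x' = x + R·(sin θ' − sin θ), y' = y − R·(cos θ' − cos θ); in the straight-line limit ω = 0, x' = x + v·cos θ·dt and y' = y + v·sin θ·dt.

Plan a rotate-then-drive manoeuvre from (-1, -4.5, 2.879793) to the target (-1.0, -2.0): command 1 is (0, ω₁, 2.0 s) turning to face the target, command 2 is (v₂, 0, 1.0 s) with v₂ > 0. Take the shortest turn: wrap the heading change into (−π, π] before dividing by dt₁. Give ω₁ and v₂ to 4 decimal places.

heading to target = atan2(-2−-4.5, -1−-1) = 1.5708
Δθ = wrap(1.5708 − 2.8798) = -1.3090; ω₁ = Δθ/dt₁ = -0.6545
distance = √((-1−-1)² + (-2−-4.5)²) = 2.5000; v₂ = distance/dt₂ = 2.5000

ω₁ = -0.6545, v₂ = 2.5000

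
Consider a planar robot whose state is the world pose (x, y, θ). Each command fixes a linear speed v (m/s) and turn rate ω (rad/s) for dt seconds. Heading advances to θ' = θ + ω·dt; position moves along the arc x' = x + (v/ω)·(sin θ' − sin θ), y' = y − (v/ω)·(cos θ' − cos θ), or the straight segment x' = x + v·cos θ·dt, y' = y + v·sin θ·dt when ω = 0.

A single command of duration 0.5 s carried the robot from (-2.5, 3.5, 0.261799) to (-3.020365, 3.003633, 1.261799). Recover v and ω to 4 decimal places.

Δθ = 1.261799 − 0.261799 = 1.000000
ω = Δθ/dt = 1.000000/0.5 = 2.0000
R = Δx/(sin θ' − sin θ) = -0.7500
v = R·ω = -0.7500·2.0000 = -1.5000

v = -1.5000, ω = 2.0000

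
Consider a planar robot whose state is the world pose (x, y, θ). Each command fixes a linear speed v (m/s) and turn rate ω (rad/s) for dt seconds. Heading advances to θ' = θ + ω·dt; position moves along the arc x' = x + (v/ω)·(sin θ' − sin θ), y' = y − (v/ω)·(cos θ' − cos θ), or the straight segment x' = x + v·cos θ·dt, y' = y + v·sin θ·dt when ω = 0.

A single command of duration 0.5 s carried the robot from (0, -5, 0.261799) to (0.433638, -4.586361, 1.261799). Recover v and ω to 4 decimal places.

v = 1.2500, ω = 2.0000

Δθ = 1.261799 − 0.261799 = 1.000000
ω = Δθ/dt = 1.000000/0.5 = 2.0000
R = Δx/(sin θ' − sin θ) = 0.6250
v = R·ω = 0.6250·2.0000 = 1.2500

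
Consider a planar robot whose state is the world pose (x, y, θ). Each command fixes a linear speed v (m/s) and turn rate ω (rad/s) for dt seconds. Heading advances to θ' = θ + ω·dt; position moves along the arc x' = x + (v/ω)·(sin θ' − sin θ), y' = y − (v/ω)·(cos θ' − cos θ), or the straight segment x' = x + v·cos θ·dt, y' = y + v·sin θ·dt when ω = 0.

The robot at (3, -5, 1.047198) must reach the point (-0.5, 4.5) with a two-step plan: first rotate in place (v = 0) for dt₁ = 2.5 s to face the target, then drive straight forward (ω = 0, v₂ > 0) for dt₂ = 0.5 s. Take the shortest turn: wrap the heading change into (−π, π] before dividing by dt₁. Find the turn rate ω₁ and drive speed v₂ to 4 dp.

ω₁ = 0.3506, v₂ = 20.2485

heading to target = atan2(4.5−-5, -0.5−3) = 1.9238
Δθ = wrap(1.9238 − 1.0472) = 0.8766; ω₁ = Δθ/dt₁ = 0.3506
distance = √((-0.5−3)² + (4.5−-5)²) = 10.1242; v₂ = distance/dt₂ = 20.2485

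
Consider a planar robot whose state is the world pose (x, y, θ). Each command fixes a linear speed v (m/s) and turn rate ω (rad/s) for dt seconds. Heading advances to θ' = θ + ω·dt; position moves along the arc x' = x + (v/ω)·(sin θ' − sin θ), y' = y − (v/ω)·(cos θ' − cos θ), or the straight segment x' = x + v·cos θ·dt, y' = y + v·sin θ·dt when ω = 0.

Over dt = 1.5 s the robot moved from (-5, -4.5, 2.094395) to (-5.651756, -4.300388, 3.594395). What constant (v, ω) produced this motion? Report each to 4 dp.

Δθ = 3.594395 − 2.094395 = 1.500000
ω = Δθ/dt = 1.500000/1.5 = 1.0000
R = Δx/(sin θ' − sin θ) = 0.5000
v = R·ω = 0.5000·1.0000 = 0.5000

v = 0.5000, ω = 1.0000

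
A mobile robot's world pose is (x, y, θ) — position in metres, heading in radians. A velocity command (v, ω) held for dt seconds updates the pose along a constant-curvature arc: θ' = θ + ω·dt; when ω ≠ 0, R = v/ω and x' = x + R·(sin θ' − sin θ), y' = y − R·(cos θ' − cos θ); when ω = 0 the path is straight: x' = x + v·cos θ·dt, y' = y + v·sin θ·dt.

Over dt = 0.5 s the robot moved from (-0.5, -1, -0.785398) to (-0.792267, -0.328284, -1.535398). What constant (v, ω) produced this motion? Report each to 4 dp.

Δθ = -1.535398 − -0.785398 = -0.750000
ω = Δθ/dt = -0.750000/0.5 = -1.5000
R = −Δy/(cos θ' − cos θ) = 1.0000
v = R·ω = 1.0000·-1.5000 = -1.5000

v = -1.5000, ω = -1.5000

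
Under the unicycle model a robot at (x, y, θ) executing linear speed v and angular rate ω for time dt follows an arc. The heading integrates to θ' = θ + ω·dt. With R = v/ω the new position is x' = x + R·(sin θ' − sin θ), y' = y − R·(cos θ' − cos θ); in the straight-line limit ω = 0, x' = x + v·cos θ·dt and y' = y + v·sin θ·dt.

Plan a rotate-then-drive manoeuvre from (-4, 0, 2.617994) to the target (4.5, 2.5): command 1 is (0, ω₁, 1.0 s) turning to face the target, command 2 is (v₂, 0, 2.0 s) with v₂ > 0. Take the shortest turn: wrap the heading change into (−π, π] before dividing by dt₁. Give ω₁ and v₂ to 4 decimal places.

heading to target = atan2(2.5−0, 4.5−-4) = 0.2861
Δθ = wrap(0.2861 − 2.6180) = -2.3319; ω₁ = Δθ/dt₁ = -2.3319
distance = √((4.5−-4)² + (2.5−0)²) = 8.8600; v₂ = distance/dt₂ = 4.4300

ω₁ = -2.3319, v₂ = 4.4300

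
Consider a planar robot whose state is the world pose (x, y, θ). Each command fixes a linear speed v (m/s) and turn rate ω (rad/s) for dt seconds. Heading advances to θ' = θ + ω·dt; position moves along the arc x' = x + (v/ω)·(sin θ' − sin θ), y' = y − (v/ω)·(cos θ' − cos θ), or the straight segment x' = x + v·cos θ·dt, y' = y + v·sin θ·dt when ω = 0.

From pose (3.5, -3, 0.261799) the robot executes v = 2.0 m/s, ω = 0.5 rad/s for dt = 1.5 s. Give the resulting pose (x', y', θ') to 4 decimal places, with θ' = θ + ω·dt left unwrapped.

θ' = 0.2618 + 0.5·1.5 = 1.0118
R = v/ω = 2.0/0.5 = 4.0000
x' = 3.5 + 4.0000·(sin 1.0118 − sin 0.2618) = 5.8559
y' = -3 − 4.0000·(cos 1.0118 − cos 0.2618) = -1.2576

(5.8559, -1.2576, 1.0118)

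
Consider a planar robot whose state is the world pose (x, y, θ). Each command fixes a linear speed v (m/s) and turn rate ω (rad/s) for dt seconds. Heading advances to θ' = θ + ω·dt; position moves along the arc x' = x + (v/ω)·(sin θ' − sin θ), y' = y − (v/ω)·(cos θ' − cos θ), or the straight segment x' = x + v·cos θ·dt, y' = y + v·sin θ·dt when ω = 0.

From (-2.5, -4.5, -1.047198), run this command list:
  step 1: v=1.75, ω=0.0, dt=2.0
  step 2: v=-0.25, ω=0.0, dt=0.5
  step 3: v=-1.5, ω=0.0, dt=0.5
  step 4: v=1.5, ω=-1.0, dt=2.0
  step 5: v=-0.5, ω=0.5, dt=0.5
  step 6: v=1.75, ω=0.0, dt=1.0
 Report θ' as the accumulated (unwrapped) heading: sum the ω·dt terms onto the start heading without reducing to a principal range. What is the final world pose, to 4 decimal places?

(-3.7490, -9.5532, -2.7972)

step 1: θ'=-1.0472 (straight) → pose (-0.7500, -7.5311, -1.0472)
step 2: θ'=-1.0472 (straight) → pose (-0.8125, -7.4228, -1.0472)
step 3: θ'=-1.0472 (straight) → pose (-1.1875, -6.7733, -1.0472)
step 4: θ'=-3.0472 (R=-1.5000) → pose (-2.3452, -9.0166, -3.0472)
step 5: θ'=-2.7972 (R=-1.0000) → pose (-2.1018, -8.9624, -2.7972)
step 6: θ'=-2.7972 (straight) → pose (-3.7490, -9.5532, -2.7972)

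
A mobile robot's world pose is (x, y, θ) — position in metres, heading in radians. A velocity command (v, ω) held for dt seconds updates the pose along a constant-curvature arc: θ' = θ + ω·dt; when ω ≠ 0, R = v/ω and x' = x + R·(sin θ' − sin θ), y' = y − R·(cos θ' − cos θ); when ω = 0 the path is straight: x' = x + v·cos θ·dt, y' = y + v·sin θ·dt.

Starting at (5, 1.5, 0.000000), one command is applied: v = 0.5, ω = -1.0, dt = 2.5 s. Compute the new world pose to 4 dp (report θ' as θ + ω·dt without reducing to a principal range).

θ' = 0.0000 + -1.0·2.5 = -2.5000
R = v/ω = 0.5/-1.0 = -0.5000
x' = 5 + -0.5000·(sin -2.5000 − sin 0.0000) = 5.2992
y' = 1.5 − -0.5000·(cos -2.5000 − cos 0.0000) = 0.5994

(5.2992, 0.5994, -2.5000)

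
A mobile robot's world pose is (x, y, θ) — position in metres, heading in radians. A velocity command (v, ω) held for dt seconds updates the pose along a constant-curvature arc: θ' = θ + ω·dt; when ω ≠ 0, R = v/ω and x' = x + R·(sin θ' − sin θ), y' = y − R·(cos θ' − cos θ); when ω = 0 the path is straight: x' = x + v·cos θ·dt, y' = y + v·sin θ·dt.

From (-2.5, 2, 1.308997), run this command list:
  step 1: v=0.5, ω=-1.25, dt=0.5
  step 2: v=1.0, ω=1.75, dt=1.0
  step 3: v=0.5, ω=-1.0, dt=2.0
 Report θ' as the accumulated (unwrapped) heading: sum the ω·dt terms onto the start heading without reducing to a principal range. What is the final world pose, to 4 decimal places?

(-2.2413, 3.9172, 0.4340)

step 1: θ'=0.6840 (R=-0.4000) → pose (-2.3664, 2.2065, 0.6840)
step 2: θ'=2.4340 (R=0.5714) → pose (-2.3560, 3.0836, 2.4340)
step 3: θ'=0.4340 (R=-0.5000) → pose (-2.2413, 3.9172, 0.4340)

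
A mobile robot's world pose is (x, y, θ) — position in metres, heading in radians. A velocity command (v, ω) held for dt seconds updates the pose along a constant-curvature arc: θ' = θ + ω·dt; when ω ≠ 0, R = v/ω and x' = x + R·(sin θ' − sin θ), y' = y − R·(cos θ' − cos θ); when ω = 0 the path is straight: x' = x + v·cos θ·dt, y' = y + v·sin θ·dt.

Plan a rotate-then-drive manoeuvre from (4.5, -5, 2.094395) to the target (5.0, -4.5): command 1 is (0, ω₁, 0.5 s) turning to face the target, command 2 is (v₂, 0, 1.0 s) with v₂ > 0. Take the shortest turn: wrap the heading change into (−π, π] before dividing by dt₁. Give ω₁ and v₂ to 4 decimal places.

heading to target = atan2(-4.5−-5, 5−4.5) = 0.7854
Δθ = wrap(0.7854 − 2.0944) = -1.3090; ω₁ = Δθ/dt₁ = -2.6180
distance = √((5−4.5)² + (-4.5−-5)²) = 0.7071; v₂ = distance/dt₂ = 0.7071

ω₁ = -2.6180, v₂ = 0.7071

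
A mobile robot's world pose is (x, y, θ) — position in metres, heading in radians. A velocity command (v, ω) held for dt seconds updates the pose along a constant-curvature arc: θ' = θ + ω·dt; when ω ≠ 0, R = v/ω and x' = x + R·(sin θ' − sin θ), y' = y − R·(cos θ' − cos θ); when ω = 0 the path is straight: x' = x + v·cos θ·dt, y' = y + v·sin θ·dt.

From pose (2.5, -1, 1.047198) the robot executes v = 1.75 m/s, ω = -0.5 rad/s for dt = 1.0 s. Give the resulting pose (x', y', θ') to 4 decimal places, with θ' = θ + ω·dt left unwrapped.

(3.7101, 0.2390, 0.5472)

θ' = 1.0472 + -0.5·1.0 = 0.5472
R = v/ω = 1.75/-0.5 = -3.5000
x' = 2.5 + -3.5000·(sin 0.5472 − sin 1.0472) = 3.7101
y' = -1 − -3.5000·(cos 0.5472 − cos 1.0472) = 0.2390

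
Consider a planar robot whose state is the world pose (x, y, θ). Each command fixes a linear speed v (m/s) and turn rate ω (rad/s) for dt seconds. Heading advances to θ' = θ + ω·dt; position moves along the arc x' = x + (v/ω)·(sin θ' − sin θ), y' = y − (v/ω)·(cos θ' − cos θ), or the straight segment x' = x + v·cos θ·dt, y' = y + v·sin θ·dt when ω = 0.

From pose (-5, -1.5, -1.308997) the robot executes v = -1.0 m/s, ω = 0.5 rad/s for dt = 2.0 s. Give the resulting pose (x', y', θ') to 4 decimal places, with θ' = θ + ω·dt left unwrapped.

θ' = -1.3090 + 0.5·2.0 = -0.3090
R = v/ω = -1.0/0.5 = -2.0000
x' = -5 + -2.0000·(sin -0.3090 − sin -1.3090) = -6.3236
y' = -1.5 − -2.0000·(cos -0.3090 − cos -1.3090) = -0.1124

(-6.3236, -0.1124, -0.3090)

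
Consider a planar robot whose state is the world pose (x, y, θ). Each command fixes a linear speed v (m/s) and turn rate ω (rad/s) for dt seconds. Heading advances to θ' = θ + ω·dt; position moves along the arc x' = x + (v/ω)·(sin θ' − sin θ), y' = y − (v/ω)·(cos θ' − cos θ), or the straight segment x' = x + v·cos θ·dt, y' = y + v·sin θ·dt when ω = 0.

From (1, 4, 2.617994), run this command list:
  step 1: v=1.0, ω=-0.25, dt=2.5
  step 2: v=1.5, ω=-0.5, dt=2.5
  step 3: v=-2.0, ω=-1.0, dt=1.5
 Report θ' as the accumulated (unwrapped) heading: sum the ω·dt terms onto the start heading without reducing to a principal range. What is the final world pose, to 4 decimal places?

(-2.6682, 9.2828, -0.7570)

step 1: θ'=1.9930 (R=-4.0000) → pose (-0.6488, 5.8250, 1.9930)
step 2: θ'=0.7430 (R=-3.0000) → pose (0.0583, 9.2637, 0.7430)
step 3: θ'=-0.7570 (R=2.0000) → pose (-2.6682, 9.2828, -0.7570)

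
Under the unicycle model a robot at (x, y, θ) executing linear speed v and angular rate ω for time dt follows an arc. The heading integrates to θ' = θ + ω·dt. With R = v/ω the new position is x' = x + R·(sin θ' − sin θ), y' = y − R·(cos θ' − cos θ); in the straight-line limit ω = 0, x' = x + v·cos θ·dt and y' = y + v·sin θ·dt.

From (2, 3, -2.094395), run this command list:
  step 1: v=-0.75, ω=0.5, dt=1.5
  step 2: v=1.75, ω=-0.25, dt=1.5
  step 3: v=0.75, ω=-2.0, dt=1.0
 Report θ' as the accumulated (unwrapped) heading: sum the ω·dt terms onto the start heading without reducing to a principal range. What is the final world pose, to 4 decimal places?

step 1: θ'=-1.3444 (R=-1.5000) → pose (2.1627, 4.0867, -1.3444)
step 2: θ'=-1.7194 (R=-7.0000) → pose (2.2642, 1.4790, -1.7194)
step 3: θ'=-3.7194 (R=-0.3750) → pose (1.6885, 1.2204, -3.7194)

(1.6885, 1.2204, -3.7194)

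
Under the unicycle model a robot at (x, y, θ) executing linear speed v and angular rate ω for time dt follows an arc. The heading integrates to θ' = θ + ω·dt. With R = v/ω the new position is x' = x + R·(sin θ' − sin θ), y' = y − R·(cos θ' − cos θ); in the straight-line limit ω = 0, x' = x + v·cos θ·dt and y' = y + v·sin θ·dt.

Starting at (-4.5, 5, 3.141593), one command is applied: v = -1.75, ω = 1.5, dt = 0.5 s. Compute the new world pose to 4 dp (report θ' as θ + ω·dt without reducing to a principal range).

θ' = 3.1416 + 1.5·0.5 = 3.8916
R = v/ω = -1.75/1.5 = -1.1667
x' = -4.5 + -1.1667·(sin 3.8916 − sin 3.1416) = -3.7048
y' = 5 − -1.1667·(cos 3.8916 − cos 3.1416) = 5.3130

(-3.7048, 5.3130, 3.8916)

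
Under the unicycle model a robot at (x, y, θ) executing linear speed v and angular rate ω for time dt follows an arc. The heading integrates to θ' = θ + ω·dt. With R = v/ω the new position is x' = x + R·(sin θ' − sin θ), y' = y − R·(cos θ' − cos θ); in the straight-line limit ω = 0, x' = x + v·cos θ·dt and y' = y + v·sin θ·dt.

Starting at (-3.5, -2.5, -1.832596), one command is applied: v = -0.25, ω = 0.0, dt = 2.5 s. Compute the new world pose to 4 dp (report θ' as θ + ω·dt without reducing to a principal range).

θ' = -1.8326 + 0.0·2.5 = -1.8326
ω = 0 → straight: x' = -3.5 + -0.25·cos(-1.8326)·2.5 = -3.3382
y' = -2.5 + -0.25·sin(-1.8326)·2.5 = -1.8963

(-3.3382, -1.8963, -1.8326)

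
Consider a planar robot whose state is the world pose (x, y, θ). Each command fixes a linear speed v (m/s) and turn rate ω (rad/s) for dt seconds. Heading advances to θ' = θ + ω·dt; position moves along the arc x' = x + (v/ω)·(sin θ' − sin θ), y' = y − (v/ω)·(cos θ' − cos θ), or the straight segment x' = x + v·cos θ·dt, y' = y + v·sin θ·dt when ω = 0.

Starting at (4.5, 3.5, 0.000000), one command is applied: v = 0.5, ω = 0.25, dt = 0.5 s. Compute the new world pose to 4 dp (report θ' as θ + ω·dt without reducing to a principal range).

(4.7493, 3.5156, 0.1250)

θ' = 0.0000 + 0.25·0.5 = 0.1250
R = v/ω = 0.5/0.25 = 2.0000
x' = 4.5 + 2.0000·(sin 0.1250 − sin 0.0000) = 4.7493
y' = 3.5 − 2.0000·(cos 0.1250 − cos 0.0000) = 3.5156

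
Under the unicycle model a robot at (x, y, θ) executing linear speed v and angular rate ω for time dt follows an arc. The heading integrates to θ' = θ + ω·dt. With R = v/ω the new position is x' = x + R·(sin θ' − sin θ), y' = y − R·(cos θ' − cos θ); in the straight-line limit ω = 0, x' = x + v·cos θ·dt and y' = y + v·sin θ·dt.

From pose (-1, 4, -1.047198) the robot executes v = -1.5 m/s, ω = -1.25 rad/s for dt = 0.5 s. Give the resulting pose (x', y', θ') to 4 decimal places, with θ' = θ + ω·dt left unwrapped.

θ' = -1.0472 + -1.25·0.5 = -1.6722
R = v/ω = -1.5/-1.25 = 1.2000
x' = -1 + 1.2000·(sin -1.6722 − sin -1.0472) = -1.1546
y' = 4 − 1.2000·(cos -1.6722 − cos -1.0472) = 4.7215

(-1.1546, 4.7215, -1.6722)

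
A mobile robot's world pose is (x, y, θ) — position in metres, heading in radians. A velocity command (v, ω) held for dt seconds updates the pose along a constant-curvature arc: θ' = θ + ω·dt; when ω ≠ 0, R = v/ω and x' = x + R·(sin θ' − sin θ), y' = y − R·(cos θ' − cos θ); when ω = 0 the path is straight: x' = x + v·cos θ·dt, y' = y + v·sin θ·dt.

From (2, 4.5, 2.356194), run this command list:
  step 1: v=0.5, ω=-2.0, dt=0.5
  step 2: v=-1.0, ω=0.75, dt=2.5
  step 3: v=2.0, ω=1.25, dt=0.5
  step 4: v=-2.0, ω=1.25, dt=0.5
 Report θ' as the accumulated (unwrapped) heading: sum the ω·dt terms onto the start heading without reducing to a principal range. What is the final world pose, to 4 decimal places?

step 1: θ'=1.3562 (R=-0.2500) → pose (1.9325, 4.7300, 1.3562)
step 2: θ'=3.2312 (R=-1.3333) → pose (3.3546, 3.1181, 3.2312)
step 3: θ'=3.8562 (R=1.6000) → pose (2.4492, 2.7331, 3.8562)
step 4: θ'=4.4812 (R=-1.6000) → pose (2.9582, 3.5750, 4.4812)

(2.9582, 3.5750, 4.4812)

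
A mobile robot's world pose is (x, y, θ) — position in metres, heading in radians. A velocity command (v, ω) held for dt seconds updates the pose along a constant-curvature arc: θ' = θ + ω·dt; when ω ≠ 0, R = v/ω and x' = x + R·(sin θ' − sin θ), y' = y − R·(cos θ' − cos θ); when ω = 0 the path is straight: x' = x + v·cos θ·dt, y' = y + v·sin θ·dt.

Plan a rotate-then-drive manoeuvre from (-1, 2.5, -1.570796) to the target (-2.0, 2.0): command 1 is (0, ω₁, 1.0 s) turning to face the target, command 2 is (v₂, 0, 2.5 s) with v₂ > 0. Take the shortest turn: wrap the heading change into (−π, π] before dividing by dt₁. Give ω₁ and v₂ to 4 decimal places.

heading to target = atan2(2−2.5, -2−-1) = -2.6779
Δθ = wrap(-2.6779 − -1.5708) = -1.1071; ω₁ = Δθ/dt₁ = -1.1071
distance = √((-2−-1)² + (2−2.5)²) = 1.1180; v₂ = distance/dt₂ = 0.4472

ω₁ = -1.1071, v₂ = 0.4472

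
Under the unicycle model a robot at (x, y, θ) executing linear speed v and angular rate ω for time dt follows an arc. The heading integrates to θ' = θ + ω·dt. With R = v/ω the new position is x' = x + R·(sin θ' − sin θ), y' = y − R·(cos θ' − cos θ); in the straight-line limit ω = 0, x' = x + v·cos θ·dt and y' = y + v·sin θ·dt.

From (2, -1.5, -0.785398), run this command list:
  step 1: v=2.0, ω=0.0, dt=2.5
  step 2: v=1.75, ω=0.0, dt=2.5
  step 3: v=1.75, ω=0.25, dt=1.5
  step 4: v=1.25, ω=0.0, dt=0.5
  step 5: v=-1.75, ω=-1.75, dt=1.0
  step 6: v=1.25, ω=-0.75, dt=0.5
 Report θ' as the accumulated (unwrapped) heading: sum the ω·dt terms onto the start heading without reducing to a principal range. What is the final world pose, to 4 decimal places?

step 1: θ'=-0.7854 (straight) → pose (5.5355, -5.0355, -0.7854)
step 2: θ'=-0.7854 (straight) → pose (8.6291, -8.1291, -0.7854)
step 3: θ'=-0.4104 (R=7.0000) → pose (10.7861, -9.5981, -0.4104)
step 4: θ'=-0.4104 (straight) → pose (11.3592, -9.8475, -0.4104)
step 5: θ'=-2.1604 (R=1.0000) → pose (10.9270, -8.3745, -2.1604)
step 6: θ'=-2.5354 (R=-1.6667) → pose (10.4913, -8.8175, -2.5354)

(10.4913, -8.8175, -2.5354)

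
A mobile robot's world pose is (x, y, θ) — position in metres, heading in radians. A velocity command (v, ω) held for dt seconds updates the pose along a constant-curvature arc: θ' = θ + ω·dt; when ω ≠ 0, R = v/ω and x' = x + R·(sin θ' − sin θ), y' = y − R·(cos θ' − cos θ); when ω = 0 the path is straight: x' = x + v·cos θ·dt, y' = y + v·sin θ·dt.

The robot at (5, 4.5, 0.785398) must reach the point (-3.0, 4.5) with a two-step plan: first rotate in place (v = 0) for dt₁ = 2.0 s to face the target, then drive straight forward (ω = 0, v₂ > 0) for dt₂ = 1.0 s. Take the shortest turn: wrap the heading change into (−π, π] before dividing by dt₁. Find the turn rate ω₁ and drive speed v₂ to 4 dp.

ω₁ = 1.1781, v₂ = 8.0000

heading to target = atan2(4.5−4.5, -3−5) = 3.1416
Δθ = wrap(3.1416 − 0.7854) = 2.3562; ω₁ = Δθ/dt₁ = 1.1781
distance = √((-3−5)² + (4.5−4.5)²) = 8.0000; v₂ = distance/dt₂ = 8.0000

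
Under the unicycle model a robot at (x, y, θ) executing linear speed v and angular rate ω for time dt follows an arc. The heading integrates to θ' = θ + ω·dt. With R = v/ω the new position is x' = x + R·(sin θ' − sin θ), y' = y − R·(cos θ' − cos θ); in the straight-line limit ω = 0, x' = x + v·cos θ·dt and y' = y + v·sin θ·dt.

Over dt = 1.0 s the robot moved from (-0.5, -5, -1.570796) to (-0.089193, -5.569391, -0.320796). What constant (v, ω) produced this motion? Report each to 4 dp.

v = 0.7500, ω = 1.2500

Δθ = -0.320796 − -1.570796 = 1.250000
ω = Δθ/dt = 1.250000/1.0 = 1.2500
R = −Δy/(cos θ' − cos θ) = 0.6000
v = R·ω = 0.6000·1.2500 = 0.7500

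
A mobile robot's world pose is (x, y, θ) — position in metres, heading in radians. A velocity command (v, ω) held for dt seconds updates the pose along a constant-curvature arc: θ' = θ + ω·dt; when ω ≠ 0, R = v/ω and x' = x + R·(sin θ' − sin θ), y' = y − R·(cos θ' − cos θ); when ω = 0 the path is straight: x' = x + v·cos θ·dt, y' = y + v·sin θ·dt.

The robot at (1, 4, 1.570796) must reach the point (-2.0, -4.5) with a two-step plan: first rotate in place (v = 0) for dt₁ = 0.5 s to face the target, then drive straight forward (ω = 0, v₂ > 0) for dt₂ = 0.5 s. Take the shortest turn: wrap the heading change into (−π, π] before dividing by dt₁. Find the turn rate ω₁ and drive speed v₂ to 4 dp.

heading to target = atan2(-4.5−4, -2−1) = -1.9101
Δθ = wrap(-1.9101 − 1.5708) = 2.8023; ω₁ = Δθ/dt₁ = 5.6046
distance = √((-2−1)² + (-4.5−4)²) = 9.0139; v₂ = distance/dt₂ = 18.0278

ω₁ = 5.6046, v₂ = 18.0278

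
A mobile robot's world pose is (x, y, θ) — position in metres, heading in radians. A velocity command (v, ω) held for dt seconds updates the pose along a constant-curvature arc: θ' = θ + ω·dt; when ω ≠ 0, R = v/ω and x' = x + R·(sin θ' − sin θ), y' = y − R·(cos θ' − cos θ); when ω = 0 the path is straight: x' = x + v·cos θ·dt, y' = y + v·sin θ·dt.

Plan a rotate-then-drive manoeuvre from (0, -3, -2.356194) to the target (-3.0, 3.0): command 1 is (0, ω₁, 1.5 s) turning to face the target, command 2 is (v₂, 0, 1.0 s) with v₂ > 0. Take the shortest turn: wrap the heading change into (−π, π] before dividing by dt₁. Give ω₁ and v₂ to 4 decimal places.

ω₁ = -1.2617, v₂ = 6.7082

heading to target = atan2(3−-3, -3−0) = 2.0344
Δθ = wrap(2.0344 − -2.3562) = -1.8925; ω₁ = Δθ/dt₁ = -1.2617
distance = √((-3−0)² + (3−-3)²) = 6.7082; v₂ = distance/dt₂ = 6.7082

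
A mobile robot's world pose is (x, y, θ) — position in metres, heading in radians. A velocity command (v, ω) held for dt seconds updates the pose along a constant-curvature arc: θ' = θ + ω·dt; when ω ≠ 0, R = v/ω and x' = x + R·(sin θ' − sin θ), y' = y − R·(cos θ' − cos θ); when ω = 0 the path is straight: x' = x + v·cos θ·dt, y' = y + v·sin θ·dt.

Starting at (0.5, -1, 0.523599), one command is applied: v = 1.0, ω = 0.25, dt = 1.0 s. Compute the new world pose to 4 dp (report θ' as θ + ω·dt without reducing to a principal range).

θ' = 0.5236 + 0.25·1.0 = 0.7736
R = v/ω = 1.0/0.25 = 4.0000
x' = 0.5 + 4.0000·(sin 0.7736 − sin 0.5236) = 1.2949
y' = -1 − 4.0000·(cos 0.7736 − cos 0.5236) = -0.3975

(1.2949, -0.3975, 0.7736)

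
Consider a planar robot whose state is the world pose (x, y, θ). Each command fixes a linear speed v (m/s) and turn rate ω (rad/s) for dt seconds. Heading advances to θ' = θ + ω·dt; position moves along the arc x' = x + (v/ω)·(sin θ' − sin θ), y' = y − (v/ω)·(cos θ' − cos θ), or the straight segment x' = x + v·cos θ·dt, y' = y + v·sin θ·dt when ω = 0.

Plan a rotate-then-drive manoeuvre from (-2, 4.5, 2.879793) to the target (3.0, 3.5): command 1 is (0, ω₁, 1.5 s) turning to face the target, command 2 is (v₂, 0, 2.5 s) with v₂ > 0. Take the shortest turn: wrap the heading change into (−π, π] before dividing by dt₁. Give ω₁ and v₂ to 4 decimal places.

heading to target = atan2(3.5−4.5, 3−-2) = -0.1974
Δθ = wrap(-0.1974 − 2.8798) = -3.0772; ω₁ = Δθ/dt₁ = -2.0515
distance = √((3−-2)² + (3.5−4.5)²) = 5.0990; v₂ = distance/dt₂ = 2.0396

ω₁ = -2.0515, v₂ = 2.0396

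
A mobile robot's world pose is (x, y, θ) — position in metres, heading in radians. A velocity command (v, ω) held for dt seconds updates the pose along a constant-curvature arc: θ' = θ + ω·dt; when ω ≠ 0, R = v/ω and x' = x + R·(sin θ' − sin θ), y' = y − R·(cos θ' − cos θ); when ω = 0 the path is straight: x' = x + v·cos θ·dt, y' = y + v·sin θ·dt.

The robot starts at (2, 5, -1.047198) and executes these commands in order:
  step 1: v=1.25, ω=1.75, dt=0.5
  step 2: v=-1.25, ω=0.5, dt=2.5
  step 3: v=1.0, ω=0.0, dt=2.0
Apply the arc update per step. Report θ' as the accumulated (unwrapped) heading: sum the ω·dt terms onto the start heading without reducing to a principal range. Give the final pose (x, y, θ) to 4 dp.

(0.8121, 5.1354, 1.0778)

step 1: θ'=-0.1722 (R=0.7143) → pose (2.4962, 4.6534, -0.1722)
step 2: θ'=1.0778 (R=-2.5000) → pose (-0.1345, 3.3736, 1.0778)
step 3: θ'=1.0778 (straight) → pose (0.8121, 5.1354, 1.0778)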